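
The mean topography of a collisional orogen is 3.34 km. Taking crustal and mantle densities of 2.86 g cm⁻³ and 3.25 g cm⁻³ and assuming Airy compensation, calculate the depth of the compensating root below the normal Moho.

24.5 km

Balancing pressure at the compensation depth: the weight of the topography is balanced by the buoyancy of the root, ρ_c h = (ρ_m − ρ_c) r.
r = h · ρ_c / (ρ_m − ρ_c) = 3.34 km × 2.86 / (3.25 − 2.86) = 24.5 km.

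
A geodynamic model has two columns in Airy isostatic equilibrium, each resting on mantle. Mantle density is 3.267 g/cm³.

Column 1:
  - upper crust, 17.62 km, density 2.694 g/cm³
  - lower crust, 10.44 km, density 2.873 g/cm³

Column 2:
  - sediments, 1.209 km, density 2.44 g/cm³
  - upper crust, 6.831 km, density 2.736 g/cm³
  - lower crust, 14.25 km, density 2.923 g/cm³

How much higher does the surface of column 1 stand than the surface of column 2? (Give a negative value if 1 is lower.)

1.43 km

For any compensation level in the mantle, the mantle terms cancel and isostasy reduces to e = (Σt_1 − Σt_2) − (Σ(ρt)_1 − Σ(ρt)_2) / ρ_m.
Σt_1 = 28.06 km; Σt_2 = 22.29 km; Σ(ρt)_1 = 77.4624; Σ(ρt)_2 = 63.292326 (in km·g/cm³).
e = (28.06 − 22.29) − (77.4624 − 63.292326) / 3.267 = 1.43 km.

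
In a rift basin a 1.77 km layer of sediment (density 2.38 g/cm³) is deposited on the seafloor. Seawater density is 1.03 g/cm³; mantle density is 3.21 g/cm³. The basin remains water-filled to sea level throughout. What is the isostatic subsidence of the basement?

Submarine loading: the sediment displaces seawater, and the subsidence is in turn flooded, so s (ρ_m − ρ_w) = t (ρ_sed − ρ_w).
s = 1.77 km × (2.38 − 1.03) / (3.21 − 1.03) = 1.1 km.

1.1 km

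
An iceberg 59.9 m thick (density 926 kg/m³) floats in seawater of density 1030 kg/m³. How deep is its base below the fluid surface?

Draft d = t ρ_obj/ρ_fluid = 59.9 m × 926/1030 = 53.9 m.

53.9 m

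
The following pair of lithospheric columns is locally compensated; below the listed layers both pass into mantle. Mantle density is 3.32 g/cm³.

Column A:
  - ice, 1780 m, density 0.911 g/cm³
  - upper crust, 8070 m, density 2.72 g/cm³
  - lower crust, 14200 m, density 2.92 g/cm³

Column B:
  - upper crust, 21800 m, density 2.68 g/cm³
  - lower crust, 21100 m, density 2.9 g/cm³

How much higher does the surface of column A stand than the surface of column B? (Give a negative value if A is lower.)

−2410 m

For any compensation level in the mantle, the mantle terms cancel and isostasy reduces to e = (Σt_A − Σt_B) − (Σ(ρt)_A − Σ(ρt)_B) / ρ_m.
Σt_A = 24050 m; Σt_B = 42900 m; Σ(ρt)_A = 65035.98; Σ(ρt)_B = 119614 (in m·g/cm³).
e = (24050 − 42900) − (65035.98 − 119614) / 3.32 = −2410 m.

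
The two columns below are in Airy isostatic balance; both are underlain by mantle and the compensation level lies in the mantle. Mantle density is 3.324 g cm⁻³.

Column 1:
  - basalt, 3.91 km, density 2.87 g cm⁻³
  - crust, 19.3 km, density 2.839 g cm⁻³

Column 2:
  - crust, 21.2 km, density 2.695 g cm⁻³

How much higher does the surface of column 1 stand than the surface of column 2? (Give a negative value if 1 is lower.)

For any compensation level in the mantle, the mantle terms cancel and isostasy reduces to e = (Σt_1 − Σt_2) − (Σ(ρt)_1 − Σ(ρt)_2) / ρ_m.
Σt_1 = 23.21 km; Σt_2 = 21.2 km; Σ(ρt)_1 = 66.0144; Σ(ρt)_2 = 57.134 (in km·g cm⁻³).
e = (23.21 − 21.2) − (66.0144 − 57.134) / 3.324 = −0.662 km.

−0.662 km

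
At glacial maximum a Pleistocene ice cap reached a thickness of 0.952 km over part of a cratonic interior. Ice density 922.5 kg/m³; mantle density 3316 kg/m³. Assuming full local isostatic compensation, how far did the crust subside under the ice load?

0.265 km

Isostatic balance requires: the ice load ρ_ice t is balanced by mantle displaced below, ρ_m s.
s = t ρ_ice / ρ_m = 0.952 km × 922.5/3316 = 0.265 km.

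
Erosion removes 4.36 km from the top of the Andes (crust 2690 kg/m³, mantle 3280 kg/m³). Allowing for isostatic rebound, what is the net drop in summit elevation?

0.784 km

Rebound u = e ρ_c/ρ_m = 4.36 km × 2690/3280 = 3.576 km.
Net surface drop = e − u = 4.36 km − 3.576 km = e (ρ_m − ρ_c)/ρ_m = 0.784 km.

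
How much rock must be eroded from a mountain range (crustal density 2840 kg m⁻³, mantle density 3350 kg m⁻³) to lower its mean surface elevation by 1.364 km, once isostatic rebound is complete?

8.96 km

Net drop Δ = e − u = e − e ρ_c/ρ_m = e (ρ_m − ρ_c)/ρ_m.
e = Δ ρ_m/(ρ_m − ρ_c) = 1.364 km × 3350/510 = 8.96 km.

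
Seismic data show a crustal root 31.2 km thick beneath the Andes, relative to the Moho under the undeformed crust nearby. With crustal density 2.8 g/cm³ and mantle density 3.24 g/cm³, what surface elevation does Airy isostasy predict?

By Archimedes' principle applied to the lithosphere: ρ_c h = (ρ_m − ρ_c) r.
h = r (ρ_m − ρ_c) / ρ_c = 31.2 km × (3.24 − 2.8) / 2.8 = 4.9 km.

4.9 km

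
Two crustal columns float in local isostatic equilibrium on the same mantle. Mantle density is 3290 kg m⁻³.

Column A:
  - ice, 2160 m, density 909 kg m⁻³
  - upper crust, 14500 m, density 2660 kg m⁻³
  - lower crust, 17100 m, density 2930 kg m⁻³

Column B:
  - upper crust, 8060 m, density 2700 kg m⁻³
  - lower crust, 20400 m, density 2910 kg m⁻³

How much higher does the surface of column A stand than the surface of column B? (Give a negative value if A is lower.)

2410 m

For any compensation level in the mantle, the mantle terms cancel and isostasy reduces to e = (Σt_A − Σt_B) − (Σ(ρt)_A − Σ(ρt)_B) / ρ_m.
Σt_A = 33760 m; Σt_B = 28460 m; Σ(ρt)_A = 90636440; Σ(ρt)_B = 81126000 (in m·kg m⁻³).
e = (33760 − 28460) − (90636440 − 81126000) / 3290 = 2410 m.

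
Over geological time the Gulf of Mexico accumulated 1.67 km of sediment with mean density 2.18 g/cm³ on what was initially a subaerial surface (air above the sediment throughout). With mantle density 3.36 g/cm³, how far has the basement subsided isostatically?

1.08 km

Subaerial load: s = t ρ_sed / ρ_m = 1.67 km × 2.18/3.36 = 1.08 km.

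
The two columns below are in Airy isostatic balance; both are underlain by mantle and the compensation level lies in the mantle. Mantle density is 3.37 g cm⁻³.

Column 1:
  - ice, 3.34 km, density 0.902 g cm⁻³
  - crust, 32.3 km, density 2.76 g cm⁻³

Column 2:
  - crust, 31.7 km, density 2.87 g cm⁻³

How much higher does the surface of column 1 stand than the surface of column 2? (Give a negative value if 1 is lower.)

For any compensation level in the mantle, the mantle terms cancel and isostasy reduces to e = (Σt_1 − Σt_2) − (Σ(ρt)_1 − Σ(ρt)_2) / ρ_m.
Σt_1 = 35.64 km; Σt_2 = 31.7 km; Σ(ρt)_1 = 92.16068; Σ(ρt)_2 = 90.979 (in km·g cm⁻³).
e = (35.64 − 31.7) − (92.16068 − 90.979) / 3.37 = 3.59 km.

3.59 km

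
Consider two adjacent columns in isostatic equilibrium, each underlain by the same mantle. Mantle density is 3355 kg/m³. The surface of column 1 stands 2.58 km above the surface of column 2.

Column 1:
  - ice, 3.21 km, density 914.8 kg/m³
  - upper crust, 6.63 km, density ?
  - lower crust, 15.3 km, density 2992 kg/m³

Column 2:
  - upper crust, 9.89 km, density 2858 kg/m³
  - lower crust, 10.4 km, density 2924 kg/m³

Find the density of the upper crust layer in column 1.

Take the compensation level at the base of the deeper column (depth z_c below the surface of column 1) and equate Σ ρ_i t_i down to z_c; mantle fills any gap and the z_c terms cancel.
Column 1: 3.21×914.8 + 6.63×ρ + 15.3×2992 + (z_c − 25.14)×3355
Column 2: 2.58×0 + 9.89×2858 + 10.4×2924 + (z_c − 2.58 − 20.29)×3355
The z_c×3355 term appears on both sides and cancels. Collect the known terms of each column as K = Σ(ρt)_known − 3355 × (depth of known layers): K_1 = 48714.108 − 3355×25.14 = −35630.592; K_2 = 58675.22 − 3355×(2.58 + 20.29) = −18053.63.
Balance: K_1 + 6.63×ρ = K_2, so ρ = (K_2 − K_1)/6.63 = 17577/6.63 = 2650 kg/m³.

2650 kg/m³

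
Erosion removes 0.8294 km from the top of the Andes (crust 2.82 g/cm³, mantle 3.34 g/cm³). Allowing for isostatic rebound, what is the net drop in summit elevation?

0.129 km

Rebound u = e ρ_c/ρ_m = 0.8294 km × 2.82/3.34 = 0.7003 km.
Net surface drop = e − u = 0.8294 km − 0.7003 km = e (ρ_m − ρ_c)/ρ_m = 0.129 km.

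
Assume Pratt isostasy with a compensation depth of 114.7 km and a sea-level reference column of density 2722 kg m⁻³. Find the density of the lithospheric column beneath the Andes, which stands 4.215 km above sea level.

2630 kg m⁻³

Pratt balance: ρ_ref D = ρ (D + h).
ρ = ρ_ref D/(D + h) = 2722 × 114.7 km/(114.7 km + 4.215 km) = 2630 kg m⁻³.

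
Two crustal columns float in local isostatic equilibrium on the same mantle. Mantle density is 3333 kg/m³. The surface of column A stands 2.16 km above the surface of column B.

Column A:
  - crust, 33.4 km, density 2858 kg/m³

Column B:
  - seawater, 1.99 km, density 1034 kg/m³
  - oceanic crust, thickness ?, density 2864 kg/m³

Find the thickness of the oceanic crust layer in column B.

Take the compensation level at the base of the deeper column (depth z_c below the surface of column A) and equate Σ ρ_i t_i down to z_c; mantle fills any gap and the z_c terms cancel.
Column A: 33.4×2858 + (z_c − 33.4)×3333
Column B: 2.16×0 + 1.99×1034 + x×2864 + (z_c − 2.16 − 1.99 − x)×3333
The z_c×3333 term appears on both sides and cancels. Collect the known terms of each column as K = Σ(ρt)_known − 3333 × (depth of known layers): K_A = 95457.2 − 3333×33.4 = −15865; K_B = 2057.66 − 3333×(2.16 + 1.99) = −11774.29.
Balance: K_A = K_B − x×(3333 − 2864), so x = (K_B − K_A)/(3333 − 2864) = 4090.71/469 = 8.72 km.

8.72 km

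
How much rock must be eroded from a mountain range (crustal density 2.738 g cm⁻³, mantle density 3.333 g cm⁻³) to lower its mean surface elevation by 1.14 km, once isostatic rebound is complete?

6.39 km

Net drop Δ = e − u = e − e ρ_c/ρ_m = e (ρ_m − ρ_c)/ρ_m.
e = Δ ρ_m/(ρ_m − ρ_c) = 1.14 km × 3.333/0.595 = 6.39 km.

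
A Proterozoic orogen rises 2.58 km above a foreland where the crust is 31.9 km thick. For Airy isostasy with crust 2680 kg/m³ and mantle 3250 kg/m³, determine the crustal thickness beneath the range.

Root depth r = h ρ_c / (ρ_m − ρ_c) = 2.58 km × 2680 / 570 = 12.13 km.
Total thickness = T + h + r = 31.9 km + 2.58 km + 12.13 km = 46.6 km.

46.6 km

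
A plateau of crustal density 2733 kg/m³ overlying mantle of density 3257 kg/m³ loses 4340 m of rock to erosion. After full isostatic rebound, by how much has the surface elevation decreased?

Rebound u = e ρ_c/ρ_m = 4340 m × 2733/3257 = 3642 m.
Net surface drop = e − u = 4340 m − 3642 m = e (ρ_m − ρ_c)/ρ_m = 698 m.

698 m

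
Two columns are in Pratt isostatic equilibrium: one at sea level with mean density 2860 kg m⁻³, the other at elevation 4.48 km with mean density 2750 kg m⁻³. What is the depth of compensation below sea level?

ρ_ref D = ρ (D + h) → D (ρ_ref − ρ) = ρ h.
D = ρ h/(ρ_ref − ρ) = 2750 × 4.48 km/(2860 − 2750) = 112 km.

112 km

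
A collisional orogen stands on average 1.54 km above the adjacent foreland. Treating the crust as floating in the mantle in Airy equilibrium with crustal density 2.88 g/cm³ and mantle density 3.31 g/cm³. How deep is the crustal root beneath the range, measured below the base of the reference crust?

10.3 km

By Archimedes' principle applied to the lithosphere: the weight of the topography is balanced by the buoyancy of the root, ρ_c h = (ρ_m − ρ_c) r.
r = h · ρ_c / (ρ_m − ρ_c) = 1.54 km × 2.88 / (3.31 − 2.88) = 10.3 km.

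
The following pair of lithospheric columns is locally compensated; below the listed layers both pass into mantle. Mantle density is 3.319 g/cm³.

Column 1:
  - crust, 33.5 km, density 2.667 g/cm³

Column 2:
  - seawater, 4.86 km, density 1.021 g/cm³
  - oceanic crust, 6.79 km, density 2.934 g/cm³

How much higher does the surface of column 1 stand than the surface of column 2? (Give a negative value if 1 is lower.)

For any compensation level in the mantle, the mantle terms cancel and isostasy reduces to e = (Σt_1 − Σt_2) − (Σ(ρt)_1 − Σ(ρt)_2) / ρ_m.
Σt_1 = 33.5 km; Σt_2 = 11.65 km; Σ(ρt)_1 = 89.3445; Σ(ρt)_2 = 24.88392 (in km·g/cm³).
e = (33.5 − 11.65) − (89.3445 − 24.88392) / 3.319 = 2.43 km.

2.43 km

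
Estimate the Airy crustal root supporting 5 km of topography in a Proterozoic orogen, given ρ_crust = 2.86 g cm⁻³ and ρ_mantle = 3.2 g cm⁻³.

42.1 km

By Archimedes' principle applied to the lithosphere: the weight of the topography is balanced by the buoyancy of the root, ρ_c h = (ρ_m − ρ_c) r.
r = h · ρ_c / (ρ_m − ρ_c) = 5 km × 2.86 / (3.2 − 2.86) = 42.1 km.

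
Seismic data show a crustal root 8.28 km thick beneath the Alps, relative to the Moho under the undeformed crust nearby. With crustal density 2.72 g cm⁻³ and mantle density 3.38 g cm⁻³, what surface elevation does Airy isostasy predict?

2.01 km

By Archimedes' principle applied to the lithosphere: ρ_c h = (ρ_m − ρ_c) r.
h = r (ρ_m − ρ_c) / ρ_c = 8.28 km × (3.38 − 2.72) / 2.72 = 2.01 km.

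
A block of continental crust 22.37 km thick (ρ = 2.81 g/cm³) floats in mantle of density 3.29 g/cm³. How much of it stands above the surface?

Floating equilibrium: submerged depth d = t ρ_obj/ρ_fluid = 22.37 km × 2.81/3.29 = 19.11 km.
Freeboard = t − d = 22.37 km − 19.11 km = 3.26 km.

3.26 km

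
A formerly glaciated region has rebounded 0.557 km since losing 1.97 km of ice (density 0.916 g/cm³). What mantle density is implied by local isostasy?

ρ_m = ρ_ice t / u = 0.916 × 1.97 km/0.557 km = 3.24 g/cm³.

3.24 g/cm³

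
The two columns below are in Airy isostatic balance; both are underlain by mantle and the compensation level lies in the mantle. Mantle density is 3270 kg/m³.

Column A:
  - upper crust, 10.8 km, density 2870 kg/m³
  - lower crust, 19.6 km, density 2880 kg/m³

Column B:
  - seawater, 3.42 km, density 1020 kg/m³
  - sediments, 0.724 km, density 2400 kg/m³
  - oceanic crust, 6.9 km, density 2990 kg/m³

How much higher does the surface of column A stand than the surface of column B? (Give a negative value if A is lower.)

0.522 km

For any compensation level in the mantle, the mantle terms cancel and isostasy reduces to e = (Σt_A − Σt_B) − (Σ(ρt)_A − Σ(ρt)_B) / ρ_m.
Σt_A = 30.4 km; Σt_B = 11.044 km; Σ(ρt)_A = 87444; Σ(ρt)_B = 25857 (in km·kg/m³).
e = (30.4 − 11.044) − (87444 − 25857) / 3270 = 0.522 km.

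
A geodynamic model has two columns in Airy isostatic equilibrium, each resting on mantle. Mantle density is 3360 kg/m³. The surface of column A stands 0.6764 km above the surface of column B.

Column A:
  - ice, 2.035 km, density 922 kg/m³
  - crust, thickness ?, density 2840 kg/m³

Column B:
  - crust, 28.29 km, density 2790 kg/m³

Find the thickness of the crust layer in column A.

Take the compensation level at the base of the deeper column (depth z_c below the surface of column A) and equate Σ ρ_i t_i down to z_c; mantle fills any gap and the z_c terms cancel.
Column A: 2.035×922 + x×2840 + (z_c − 2.035 − x)×3360
Column B: 0.6764×0 + 28.29×2790 + (z_c − 0.6764 − 28.29)×3360
The z_c×3360 term appears on both sides and cancels. Collect the known terms of each column as K = Σ(ρt)_known − 3360 × (depth of known layers): K_A = 1876.27 − 3360×2.035 = −4961.33; K_B = 78929.1 − 3360×(0.6764 + 28.29) = −18398.004.
Balance: K_A − x×(3360 − 2840) = K_B, so x = (K_A − K_B)/(3360 − 2840) = 13436.7/520 = 25.8 km.

25.8 km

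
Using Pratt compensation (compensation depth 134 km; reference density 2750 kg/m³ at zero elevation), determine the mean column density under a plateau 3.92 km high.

2670 kg/m³

Pratt balance: ρ_ref D = ρ (D + h).
ρ = ρ_ref D/(D + h) = 2750 × 134 km/(134 km + 3.92 km) = 2670 kg/m³.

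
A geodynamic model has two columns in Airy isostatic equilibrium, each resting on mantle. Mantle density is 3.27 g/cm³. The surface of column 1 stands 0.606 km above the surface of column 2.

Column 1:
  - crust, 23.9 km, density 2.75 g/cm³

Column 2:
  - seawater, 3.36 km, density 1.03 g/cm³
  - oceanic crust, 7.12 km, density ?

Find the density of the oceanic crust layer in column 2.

2.86 g/cm³

Take the compensation level at the base of the deeper column (depth z_c below the surface of column 1) and equate Σ ρ_i t_i down to z_c; mantle fills any gap and the z_c terms cancel.
Column 1: 23.9×2.75 + (z_c − 23.9)×3.27
Column 2: 0.606×0 + 3.36×1.03 + 7.12×ρ + (z_c − 0.606 − 10.48)×3.27
The z_c×3.27 term appears on both sides and cancels. Collect the known terms of each column as K = Σ(ρt)_known − 3.27 × (depth of known layers): K_1 = 65.725 − 3.27×23.9 = −12.428; K_2 = 3.4608 − 3.27×(0.606 + 10.48) = −32.79042.
Balance: K_1 = K_2 + 7.12×ρ, so ρ = (K_1 − K_2)/7.12 = 20.3624/7.12 = 2.86 g/cm³.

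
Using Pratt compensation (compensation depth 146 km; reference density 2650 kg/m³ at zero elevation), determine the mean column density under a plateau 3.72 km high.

2580 kg/m³

Pratt balance: ρ_ref D = ρ (D + h).
ρ = ρ_ref D/(D + h) = 2650 × 146 km/(146 km + 3.72 km) = 2580 kg/m³.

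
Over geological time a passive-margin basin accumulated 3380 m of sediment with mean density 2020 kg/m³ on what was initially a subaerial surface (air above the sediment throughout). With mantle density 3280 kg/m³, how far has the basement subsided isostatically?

Subaerial load: s = t ρ_sed / ρ_m = 3380 m × 2020/3280 = 2080 m.

2080 m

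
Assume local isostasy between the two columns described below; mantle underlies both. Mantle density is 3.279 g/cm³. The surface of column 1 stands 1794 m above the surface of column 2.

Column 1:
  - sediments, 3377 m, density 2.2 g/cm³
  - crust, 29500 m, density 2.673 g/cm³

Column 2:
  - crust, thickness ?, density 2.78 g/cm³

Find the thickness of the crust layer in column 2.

31300 m

Take the compensation level at the base of the deeper column (depth z_c below the surface of column 1) and equate Σ ρ_i t_i down to z_c; mantle fills any gap and the z_c terms cancel.
Column 1: 3377×2.2 + 29500×2.673 + (z_c − 32877)×3.279
Column 2: 1794×0 + x×2.78 + (z_c − 1794 − 0 − x)×3.279
The z_c×3.279 term appears on both sides and cancels. Collect the known terms of each column as K = Σ(ρt)_known − 3.279 × (depth of known layers): K_1 = 86282.9 − 3.279×32877 = −21520.783; K_2 = 0 − 3.279×(1794 + 0) = −5882.526.
Balance: K_1 = K_2 − x×(3.279 − 2.78), so x = (K_2 − K_1)/(3.279 − 2.78) = 15638.3/0.499 = 31300 m.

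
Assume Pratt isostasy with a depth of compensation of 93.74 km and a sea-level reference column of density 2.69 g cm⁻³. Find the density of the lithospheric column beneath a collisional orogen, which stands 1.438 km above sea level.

Pratt balance: ρ_ref D = ρ (D + h).
ρ = ρ_ref D/(D + h) = 2.69 × 93.74 km/(93.74 km + 1.438 km) = 2.65 g cm⁻³.

2.65 g cm⁻³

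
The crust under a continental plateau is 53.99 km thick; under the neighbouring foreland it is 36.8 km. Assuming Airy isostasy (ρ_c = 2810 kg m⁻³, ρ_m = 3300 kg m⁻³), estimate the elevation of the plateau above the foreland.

2.55 km

Excess crust Δ = 53.99 km − 36.8 km = 17.19 km, split between elevation h and root r with h + r = Δ.
Airy balance ρ_c h = (ρ_m − ρ_c) r gives r = h ρ_c/(ρ_m − ρ_c), so h (1 + ρ_c/(ρ_m − ρ_c)) = Δ, i.e. h = Δ (ρ_m − ρ_c)/ρ_m.
h = 17.19 km × 490/3300 = 2.55 km.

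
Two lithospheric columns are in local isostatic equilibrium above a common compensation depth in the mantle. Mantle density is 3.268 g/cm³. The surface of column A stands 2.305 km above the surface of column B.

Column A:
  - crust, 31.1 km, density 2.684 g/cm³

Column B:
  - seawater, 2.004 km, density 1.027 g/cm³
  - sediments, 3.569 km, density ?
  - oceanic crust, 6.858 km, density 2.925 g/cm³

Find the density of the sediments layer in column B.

Take the compensation level at the base of the deeper column (depth z_c below the surface of column A) and equate Σ ρ_i t_i down to z_c; mantle fills any gap and the z_c terms cancel.
Column A: 31.1×2.684 + (z_c − 31.1)×3.268
Column B: 2.305×0 + 2.004×1.027 + 3.569×ρ + 6.858×2.925 + (z_c − 2.305 − 12.431)×3.268
The z_c×3.268 term appears on both sides and cancels. Collect the known terms of each column as K = Σ(ρt)_known − 3.268 × (depth of known layers): K_A = 83.4724 − 3.268×31.1 = −18.1624; K_B = 22.117758 − 3.268×(2.305 + 12.431) = −26.03949.
Balance: K_A = K_B + 3.569×ρ, so ρ = (K_A − K_B)/3.569 = 7.87709/3.569 = 2.21 g/cm³.

2.21 g/cm³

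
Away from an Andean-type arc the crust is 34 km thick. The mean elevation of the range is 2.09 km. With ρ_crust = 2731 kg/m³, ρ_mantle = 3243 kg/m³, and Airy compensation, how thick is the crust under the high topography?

47.2 km

Root depth r = h ρ_c / (ρ_m − ρ_c) = 2.09 km × 2731 / 512 = 11.15 km.
Total thickness = T + h + r = 34 km + 2.09 km + 11.15 km = 47.2 km.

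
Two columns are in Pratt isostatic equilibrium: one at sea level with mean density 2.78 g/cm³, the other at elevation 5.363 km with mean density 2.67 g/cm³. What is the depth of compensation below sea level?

ρ_ref D = ρ (D + h) → D (ρ_ref − ρ) = ρ h.
D = ρ h/(ρ_ref − ρ) = 2.67 × 5.363 km/(2.78 − 2.67) = 130 km.

130 km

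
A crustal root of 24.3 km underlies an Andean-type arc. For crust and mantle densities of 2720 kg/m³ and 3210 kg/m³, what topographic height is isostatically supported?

In Airy isostatic equilibrium: ρ_c h = (ρ_m − ρ_c) r.
h = r (ρ_m − ρ_c) / ρ_c = 24.3 km × (3210 − 2720) / 2720 = 4.38 km.

4.38 km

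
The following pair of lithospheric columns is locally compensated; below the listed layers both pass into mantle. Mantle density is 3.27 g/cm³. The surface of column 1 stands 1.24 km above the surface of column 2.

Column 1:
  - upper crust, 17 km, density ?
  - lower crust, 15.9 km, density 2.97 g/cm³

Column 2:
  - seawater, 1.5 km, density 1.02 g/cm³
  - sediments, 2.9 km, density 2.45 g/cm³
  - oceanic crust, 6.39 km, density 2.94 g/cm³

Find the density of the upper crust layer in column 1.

2.85 g/cm³

Take the compensation level at the base of the deeper column (depth z_c below the surface of column 1) and equate Σ ρ_i t_i down to z_c; mantle fills any gap and the z_c terms cancel.
Column 1: 17×ρ + 15.9×2.97 + (z_c − 32.9)×3.27
Column 2: 1.24×0 + 1.5×1.02 + 2.9×2.45 + 6.39×2.94 + (z_c − 1.24 − 10.79)×3.27
The z_c×3.27 term appears on both sides and cancels. Collect the known terms of each column as K = Σ(ρt)_known − 3.27 × (depth of known layers): K_1 = 47.223 − 3.27×32.9 = −60.36; K_2 = 27.4216 − 3.27×(1.24 + 10.79) = −11.9165.
Balance: K_1 + 17×ρ = K_2, so ρ = (K_2 − K_1)/17 = 48.4435/17 = 2.85 g/cm³.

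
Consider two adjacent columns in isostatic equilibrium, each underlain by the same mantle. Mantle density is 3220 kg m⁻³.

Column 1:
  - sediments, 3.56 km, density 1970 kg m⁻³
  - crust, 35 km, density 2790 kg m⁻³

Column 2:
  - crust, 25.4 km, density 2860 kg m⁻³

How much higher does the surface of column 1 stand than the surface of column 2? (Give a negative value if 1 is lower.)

For any compensation level in the mantle, the mantle terms cancel and isostasy reduces to e = (Σt_1 − Σt_2) − (Σ(ρt)_1 − Σ(ρt)_2) / ρ_m.
Σt_1 = 38.56 km; Σt_2 = 25.4 km; Σ(ρt)_1 = 104663.2; Σ(ρt)_2 = 72644 (in km·kg m⁻³).
e = (38.56 − 25.4) − (104663.2 − 72644) / 3220 = 3.22 km.

3.22 km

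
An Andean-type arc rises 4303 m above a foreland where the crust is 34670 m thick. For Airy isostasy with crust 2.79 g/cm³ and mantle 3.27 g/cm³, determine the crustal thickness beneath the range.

Root depth r = h ρ_c / (ρ_m − ρ_c) = 4303 m × 2.79 / 0.48 = 25010 m.
Total thickness = T + h + r = 34670 m + 4303 m + 25010 m = 64000 m.

64000 m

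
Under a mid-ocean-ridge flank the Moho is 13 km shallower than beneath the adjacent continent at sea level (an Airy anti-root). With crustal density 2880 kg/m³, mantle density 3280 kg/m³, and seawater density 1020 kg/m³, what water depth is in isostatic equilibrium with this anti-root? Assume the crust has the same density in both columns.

2.8 km

Replacing a thickness d of crust by seawater at the top must be balanced by replacing crust with mantle at the base: d (ρ_c − ρ_w) = a (ρ_m − ρ_c).
d = a (ρ_m − ρ_c)/(ρ_c − ρ_w) = 13 km × 400/1860 = 2.8 km.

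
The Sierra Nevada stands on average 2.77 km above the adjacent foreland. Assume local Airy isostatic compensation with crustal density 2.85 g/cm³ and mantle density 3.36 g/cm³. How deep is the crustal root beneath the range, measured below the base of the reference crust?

By Archimedes' principle applied to the lithosphere: the weight of the topography is balanced by the buoyancy of the root, ρ_c h = (ρ_m − ρ_c) r.
r = h · ρ_c / (ρ_m − ρ_c) = 2.77 km × 2.85 / (3.36 − 2.85) = 15.5 km.

15.5 km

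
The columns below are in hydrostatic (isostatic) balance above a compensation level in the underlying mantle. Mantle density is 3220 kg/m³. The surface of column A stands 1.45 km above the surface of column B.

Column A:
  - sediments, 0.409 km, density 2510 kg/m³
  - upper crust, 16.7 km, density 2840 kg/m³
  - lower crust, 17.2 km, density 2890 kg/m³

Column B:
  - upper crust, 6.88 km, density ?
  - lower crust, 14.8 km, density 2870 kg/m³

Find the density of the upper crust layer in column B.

Take the compensation level at the base of the deeper column (depth z_c below the surface of column A) and equate Σ ρ_i t_i down to z_c; mantle fills any gap and the z_c terms cancel.
Column A: 0.409×2510 + 16.7×2840 + 17.2×2890 + (z_c − 34.309)×3220
Column B: 1.45×0 + 6.88×ρ + 14.8×2870 + (z_c − 1.45 − 21.68)×3220
The z_c×3220 term appears on both sides and cancels. Collect the known terms of each column as K = Σ(ρt)_known − 3220 × (depth of known layers): K_A = 98162.59 − 3220×34.309 = −12312.39; K_B = 42476 − 3220×(1.45 + 21.68) = −32002.6.
Balance: K_A = K_B + 6.88×ρ, so ρ = (K_A − K_B)/6.88 = 19690.2/6.88 = 2860 kg/m³.

2860 kg/m³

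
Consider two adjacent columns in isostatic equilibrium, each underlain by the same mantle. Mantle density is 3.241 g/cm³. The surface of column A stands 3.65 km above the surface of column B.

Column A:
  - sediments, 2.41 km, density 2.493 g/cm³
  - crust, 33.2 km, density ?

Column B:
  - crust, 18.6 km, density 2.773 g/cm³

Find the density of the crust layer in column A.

2.68 g/cm³

Take the compensation level at the base of the deeper column (depth z_c below the surface of column A) and equate Σ ρ_i t_i down to z_c; mantle fills any gap and the z_c terms cancel.
Column A: 2.41×2.493 + 33.2×ρ + (z_c − 35.61)×3.241
Column B: 3.65×0 + 18.6×2.773 + (z_c − 3.65 − 18.6)×3.241
The z_c×3.241 term appears on both sides and cancels. Collect the known terms of each column as K = Σ(ρt)_known − 3.241 × (depth of known layers): K_A = 6.00813 − 3.241×35.61 = −109.40388; K_B = 51.5778 − 3.241×(3.65 + 18.6) = −20.53445.
Balance: K_A + 33.2×ρ = K_B, so ρ = (K_B − K_A)/33.2 = 88.8694/33.2 = 2.68 g/cm³.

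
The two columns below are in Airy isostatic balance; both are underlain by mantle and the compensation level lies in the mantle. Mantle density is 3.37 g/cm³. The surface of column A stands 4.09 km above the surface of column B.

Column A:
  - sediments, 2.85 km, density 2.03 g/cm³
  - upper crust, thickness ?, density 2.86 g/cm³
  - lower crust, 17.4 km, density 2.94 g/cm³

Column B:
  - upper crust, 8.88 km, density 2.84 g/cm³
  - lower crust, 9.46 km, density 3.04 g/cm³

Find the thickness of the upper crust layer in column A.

Take the compensation level at the base of the deeper column (depth z_c below the surface of column A) and equate Σ ρ_i t_i down to z_c; mantle fills any gap and the z_c terms cancel.
Column A: 2.85×2.03 + x×2.86 + 17.4×2.94 + (z_c − 20.25 − x)×3.37
Column B: 4.09×0 + 8.88×2.84 + 9.46×3.04 + (z_c − 4.09 − 18.34)×3.37
The z_c×3.37 term appears on both sides and cancels. Collect the known terms of each column as K = Σ(ρt)_known − 3.37 × (depth of known layers): K_A = 56.9415 − 3.37×20.25 = −11.301; K_B = 53.9776 − 3.37×(4.09 + 18.34) = −21.6115.
Balance: K_A − x×(3.37 − 2.86) = K_B, so x = (K_A − K_B)/(3.37 − 2.86) = 10.3105/0.51 = 20.2 km.

20.2 km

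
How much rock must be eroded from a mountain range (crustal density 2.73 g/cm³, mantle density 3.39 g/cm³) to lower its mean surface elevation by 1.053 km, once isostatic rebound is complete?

Net drop Δ = e − u = e − e ρ_c/ρ_m = e (ρ_m − ρ_c)/ρ_m.
e = Δ ρ_m/(ρ_m − ρ_c) = 1.053 km × 3.39/0.66 = 5.41 km.

5.41 km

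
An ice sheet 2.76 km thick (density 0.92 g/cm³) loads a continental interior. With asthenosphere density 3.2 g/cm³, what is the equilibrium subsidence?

0.793 km

By Archimedes' principle applied to the lithosphere: the ice load ρ_ice t is balanced by mantle displaced below, ρ_m s.
s = t ρ_ice / ρ_m = 2.76 km × 0.92/3.2 = 0.793 km.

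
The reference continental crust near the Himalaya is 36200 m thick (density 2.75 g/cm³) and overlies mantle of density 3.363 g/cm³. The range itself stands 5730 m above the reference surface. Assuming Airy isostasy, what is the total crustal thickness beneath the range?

67600 m

Root depth r = h ρ_c / (ρ_m − ρ_c) = 5730 m × 2.75 / 0.613 = 25710 m.
Total thickness = T + h + r = 36200 m + 5730 m + 25710 m = 67600 m.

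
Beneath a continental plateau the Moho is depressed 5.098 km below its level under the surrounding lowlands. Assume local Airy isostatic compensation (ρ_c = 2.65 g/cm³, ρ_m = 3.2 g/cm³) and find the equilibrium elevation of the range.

1.06 km

By Archimedes' principle applied to the lithosphere: ρ_c h = (ρ_m − ρ_c) r.
h = r (ρ_m − ρ_c) / ρ_c = 5.098 km × (3.2 − 2.65) / 2.65 = 1.06 km.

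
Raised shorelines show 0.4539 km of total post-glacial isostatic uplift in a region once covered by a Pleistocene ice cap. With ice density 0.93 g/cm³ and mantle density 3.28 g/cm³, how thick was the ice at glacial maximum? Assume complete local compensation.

u = t ρ_ice/ρ_m → t = u ρ_m/ρ_ice = 0.4539 km × 3.28/0.93 = 1.6 km.

1.6 km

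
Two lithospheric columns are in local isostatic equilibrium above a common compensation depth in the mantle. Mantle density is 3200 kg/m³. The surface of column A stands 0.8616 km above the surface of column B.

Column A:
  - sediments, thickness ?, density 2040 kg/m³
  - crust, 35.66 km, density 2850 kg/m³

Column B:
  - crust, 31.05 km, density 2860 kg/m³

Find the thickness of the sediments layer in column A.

0.718 km

Take the compensation level at the base of the deeper column (depth z_c below the surface of column A) and equate Σ ρ_i t_i down to z_c; mantle fills any gap and the z_c terms cancel.
Column A: x×2040 + 35.66×2850 + (z_c − 35.66 − x)×3200
Column B: 0.8616×0 + 31.05×2860 + (z_c − 0.8616 − 31.05)×3200
The z_c×3200 term appears on both sides and cancels. Collect the known terms of each column as K = Σ(ρt)_known − 3200 × (depth of known layers): K_A = 101631 − 3200×35.66 = −12481; K_B = 88803 − 3200×(0.8616 + 31.05) = −13314.12.
Balance: K_A − x×(3200 − 2040) = K_B, so x = (K_A − K_B)/(3200 − 2040) = 833.12/1160 = 0.718 km.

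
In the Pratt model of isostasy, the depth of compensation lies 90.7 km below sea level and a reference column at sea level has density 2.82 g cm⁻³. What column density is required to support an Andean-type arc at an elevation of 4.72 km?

2.68 g cm⁻³

Pratt balance: ρ_ref D = ρ (D + h).
ρ = ρ_ref D/(D + h) = 2.82 × 90.7 km/(90.7 km + 4.72 km) = 2.68 g cm⁻³.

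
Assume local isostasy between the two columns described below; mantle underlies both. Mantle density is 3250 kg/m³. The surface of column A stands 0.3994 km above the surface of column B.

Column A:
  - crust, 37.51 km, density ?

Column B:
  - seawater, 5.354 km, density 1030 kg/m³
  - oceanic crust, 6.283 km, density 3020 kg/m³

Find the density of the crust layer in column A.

Take the compensation level at the base of the deeper column (depth z_c below the surface of column A) and equate Σ ρ_i t_i down to z_c; mantle fills any gap and the z_c terms cancel.
Column A: 37.51×ρ + (z_c − 37.51)×3250
Column B: 0.3994×0 + 5.354×1030 + 6.283×3020 + (z_c − 0.3994 − 11.637)×3250
The z_c×3250 term appears on both sides and cancels. Collect the known terms of each column as K = Σ(ρt)_known − 3250 × (depth of known layers): K_A = 0 − 3250×37.51 = −121907.5; K_B = 24489.28 − 3250×(0.3994 + 11.637) = −14629.02.
Balance: K_A + 37.51×ρ = K_B, so ρ = (K_B − K_A)/37.51 = 107278/37.51 = 2860 kg/m³.

2860 kg/m³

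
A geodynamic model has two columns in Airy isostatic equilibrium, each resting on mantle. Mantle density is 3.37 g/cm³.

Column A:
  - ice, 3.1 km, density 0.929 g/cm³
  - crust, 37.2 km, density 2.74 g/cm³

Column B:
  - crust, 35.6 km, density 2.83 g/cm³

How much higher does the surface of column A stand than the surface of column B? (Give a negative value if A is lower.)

For any compensation level in the mantle, the mantle terms cancel and isostasy reduces to e = (Σt_A − Σt_B) − (Σ(ρt)_A − Σ(ρt)_B) / ρ_m.
Σt_A = 40.3 km; Σt_B = 35.6 km; Σ(ρt)_A = 104.8079; Σ(ρt)_B = 100.748 (in km·g/cm³).
e = (40.3 − 35.6) − (104.8079 − 100.748) / 3.37 = 3.5 km.

3.5 km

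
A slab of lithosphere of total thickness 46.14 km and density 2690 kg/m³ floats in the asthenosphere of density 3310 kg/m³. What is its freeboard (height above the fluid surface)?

8.64 km

Floating equilibrium: submerged depth d = t ρ_obj/ρ_fluid = 46.14 km × 2690/3310 = 37.5 km.
Freeboard = t − d = 46.14 km − 37.5 km = 8.64 km.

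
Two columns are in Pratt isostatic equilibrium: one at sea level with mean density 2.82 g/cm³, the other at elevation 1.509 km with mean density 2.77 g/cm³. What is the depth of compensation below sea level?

83.6 km

ρ_ref D = ρ (D + h) → D (ρ_ref − ρ) = ρ h.
D = ρ h/(ρ_ref − ρ) = 2.77 × 1.509 km/(2.82 − 2.77) = 83.6 km.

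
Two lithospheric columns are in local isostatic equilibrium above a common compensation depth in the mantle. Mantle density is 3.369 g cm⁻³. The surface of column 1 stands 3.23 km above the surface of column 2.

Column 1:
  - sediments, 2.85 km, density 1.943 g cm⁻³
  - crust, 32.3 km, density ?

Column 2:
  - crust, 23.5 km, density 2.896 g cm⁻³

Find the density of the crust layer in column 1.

Take the compensation level at the base of the deeper column (depth z_c below the surface of column 1) and equate Σ ρ_i t_i down to z_c; mantle fills any gap and the z_c terms cancel.
Column 1: 2.85×1.943 + 32.3×ρ + (z_c − 35.15)×3.369
Column 2: 3.23×0 + 23.5×2.896 + (z_c − 3.23 − 23.5)×3.369
The z_c×3.369 term appears on both sides and cancels. Collect the known terms of each column as K = Σ(ρt)_known − 3.369 × (depth of known layers): K_1 = 5.53755 − 3.369×35.15 = −112.8828; K_2 = 68.056 − 3.369×(3.23 + 23.5) = −21.99737.
Balance: K_1 + 32.3×ρ = K_2, so ρ = (K_2 − K_1)/32.3 = 90.8854/32.3 = 2.81 g cm⁻³.

2.81 g cm⁻³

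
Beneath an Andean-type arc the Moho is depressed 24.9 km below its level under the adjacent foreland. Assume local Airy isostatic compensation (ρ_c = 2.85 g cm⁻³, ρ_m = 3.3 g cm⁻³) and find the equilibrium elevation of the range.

Balancing pressure at the compensation depth: ρ_c h = (ρ_m − ρ_c) r.
h = r (ρ_m − ρ_c) / ρ_c = 24.9 km × (3.3 − 2.85) / 2.85 = 3.93 km.

3.93 km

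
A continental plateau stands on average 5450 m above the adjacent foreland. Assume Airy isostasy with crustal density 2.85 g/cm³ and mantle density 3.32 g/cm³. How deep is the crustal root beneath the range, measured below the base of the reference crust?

Balancing pressure at the compensation depth: the weight of the topography is balanced by the buoyancy of the root, ρ_c h = (ρ_m − ρ_c) r.
r = h · ρ_c / (ρ_m − ρ_c) = 5450 m × 2.85 / (3.32 − 2.85) = 33000 m.

33000 m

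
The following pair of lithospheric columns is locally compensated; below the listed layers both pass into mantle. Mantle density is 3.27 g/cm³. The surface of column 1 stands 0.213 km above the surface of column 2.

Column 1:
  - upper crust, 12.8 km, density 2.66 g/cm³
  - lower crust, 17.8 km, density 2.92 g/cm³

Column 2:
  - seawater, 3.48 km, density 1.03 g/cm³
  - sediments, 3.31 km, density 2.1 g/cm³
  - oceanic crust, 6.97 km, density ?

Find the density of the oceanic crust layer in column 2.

3.03 g/cm³

Take the compensation level at the base of the deeper column (depth z_c below the surface of column 1) and equate Σ ρ_i t_i down to z_c; mantle fills any gap and the z_c terms cancel.
Column 1: 12.8×2.66 + 17.8×2.92 + (z_c − 30.6)×3.27
Column 2: 0.213×0 + 3.48×1.03 + 3.31×2.1 + 6.97×ρ + (z_c − 0.213 − 13.76)×3.27
The z_c×3.27 term appears on both sides and cancels. Collect the known terms of each column as K = Σ(ρt)_known − 3.27 × (depth of known layers): K_1 = 86.024 − 3.27×30.6 = −14.038; K_2 = 10.5354 − 3.27×(0.213 + 13.76) = −35.15631.
Balance: K_1 = K_2 + 6.97×ρ, so ρ = (K_1 − K_2)/6.97 = 21.1183/6.97 = 3.03 g/cm³.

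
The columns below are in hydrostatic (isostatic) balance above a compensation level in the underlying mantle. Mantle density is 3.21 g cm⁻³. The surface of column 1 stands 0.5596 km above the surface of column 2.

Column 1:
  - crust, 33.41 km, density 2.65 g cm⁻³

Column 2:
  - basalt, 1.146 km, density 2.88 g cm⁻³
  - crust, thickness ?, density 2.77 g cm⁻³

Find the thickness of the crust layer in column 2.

Take the compensation level at the base of the deeper column (depth z_c below the surface of column 1) and equate Σ ρ_i t_i down to z_c; mantle fills any gap and the z_c terms cancel.
Column 1: 33.41×2.65 + (z_c − 33.41)×3.21
Column 2: 0.5596×0 + 1.146×2.88 + x×2.77 + (z_c − 0.5596 − 1.146 − x)×3.21
The z_c×3.21 term appears on both sides and cancels. Collect the known terms of each column as K = Σ(ρt)_known − 3.21 × (depth of known layers): K_1 = 88.5365 − 3.21×33.41 = −18.7096; K_2 = 3.30048 − 3.21×(0.5596 + 1.146) = −2.174496.
Balance: K_1 = K_2 − x×(3.21 − 2.77), so x = (K_2 − K_1)/(3.21 − 2.77) = 16.5351/0.44 = 37.6 km.

37.6 km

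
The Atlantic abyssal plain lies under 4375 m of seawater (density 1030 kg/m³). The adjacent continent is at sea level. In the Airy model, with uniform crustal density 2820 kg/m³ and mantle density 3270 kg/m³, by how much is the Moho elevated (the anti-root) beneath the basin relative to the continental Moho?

Equating mass per unit area of the two columns: replacing crust with seawater at the top is compensated by replacing crust with mantle at the base: d (ρ_c − ρ_w) = a (ρ_m − ρ_c).
a = d (ρ_c − ρ_w)/(ρ_m − ρ_c) = 4375 m × 1790/450 = 17400 m.

17400 m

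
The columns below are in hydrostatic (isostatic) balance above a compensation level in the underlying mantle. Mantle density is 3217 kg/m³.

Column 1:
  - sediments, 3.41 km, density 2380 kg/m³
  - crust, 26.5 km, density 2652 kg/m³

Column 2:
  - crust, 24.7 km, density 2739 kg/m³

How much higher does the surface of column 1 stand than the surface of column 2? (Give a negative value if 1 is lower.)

For any compensation level in the mantle, the mantle terms cancel and isostasy reduces to e = (Σt_1 − Σt_2) − (Σ(ρt)_1 − Σ(ρt)_2) / ρ_m.
Σt_1 = 29.91 km; Σt_2 = 24.7 km; Σ(ρt)_1 = 78393.8; Σ(ρt)_2 = 67653.3 (in km·kg/m³).
e = (29.91 − 24.7) − (78393.8 − 67653.3) / 3217 = 1.87 km.

1.87 km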